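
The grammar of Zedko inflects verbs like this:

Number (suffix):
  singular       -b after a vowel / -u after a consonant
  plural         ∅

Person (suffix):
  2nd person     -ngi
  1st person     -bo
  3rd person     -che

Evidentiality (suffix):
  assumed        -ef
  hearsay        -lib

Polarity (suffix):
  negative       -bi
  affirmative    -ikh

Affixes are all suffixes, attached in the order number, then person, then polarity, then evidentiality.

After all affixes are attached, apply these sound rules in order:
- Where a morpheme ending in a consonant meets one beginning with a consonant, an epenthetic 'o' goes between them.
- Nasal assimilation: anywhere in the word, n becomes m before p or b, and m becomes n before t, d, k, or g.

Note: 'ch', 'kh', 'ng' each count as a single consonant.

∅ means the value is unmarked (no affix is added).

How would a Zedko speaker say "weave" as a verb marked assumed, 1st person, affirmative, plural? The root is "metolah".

metolahoboikhef

number = plural: zero marking, form stays metolah.
Attach person 1st person -bo → metolahbo.
Attach polarity affirmative -ikh → metolahboikh.
Attach evidentiality assumed -ef → metolahboikhef.
Apply epenthesis: metolahboikhef → metolahoboikhef.
Nasal assimilation: no change.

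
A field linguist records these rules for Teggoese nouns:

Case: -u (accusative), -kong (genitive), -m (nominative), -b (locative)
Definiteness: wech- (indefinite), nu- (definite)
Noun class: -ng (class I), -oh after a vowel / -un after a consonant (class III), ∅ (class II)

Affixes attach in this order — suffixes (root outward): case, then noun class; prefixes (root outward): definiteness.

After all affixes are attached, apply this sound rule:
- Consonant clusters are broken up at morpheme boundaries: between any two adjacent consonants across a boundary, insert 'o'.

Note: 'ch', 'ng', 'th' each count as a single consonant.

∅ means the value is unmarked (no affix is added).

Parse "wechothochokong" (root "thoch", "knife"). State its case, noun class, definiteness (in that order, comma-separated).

genitive, class II, indefinite

Segment: wech-thoch-kong.
case: -kong → genitive.
noun class: ∅ → class II.
definiteness: wech- → indefinite.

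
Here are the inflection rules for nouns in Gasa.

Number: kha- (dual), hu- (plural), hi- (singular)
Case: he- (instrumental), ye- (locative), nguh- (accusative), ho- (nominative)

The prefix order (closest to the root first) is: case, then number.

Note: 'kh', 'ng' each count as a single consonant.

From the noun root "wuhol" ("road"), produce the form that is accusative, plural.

hunguhwuhol

Attach case accusative nguh- → nguhwuhol.
Attach number plural hu- → hunguhwuhol.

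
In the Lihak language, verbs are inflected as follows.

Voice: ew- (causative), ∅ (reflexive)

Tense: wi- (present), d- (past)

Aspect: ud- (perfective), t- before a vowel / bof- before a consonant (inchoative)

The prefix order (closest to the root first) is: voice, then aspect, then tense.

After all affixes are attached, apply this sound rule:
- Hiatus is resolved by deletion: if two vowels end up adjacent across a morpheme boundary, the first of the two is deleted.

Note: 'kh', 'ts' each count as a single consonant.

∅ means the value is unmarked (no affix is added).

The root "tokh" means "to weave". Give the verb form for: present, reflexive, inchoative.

wiboftokh

voice = reflexive: zero marking, form stays tokh.
Attach aspect inchoative bof- (before consonant 't') → boftokh.
Attach tense present wi- → wiboftokh.
Vowel deletion: no change.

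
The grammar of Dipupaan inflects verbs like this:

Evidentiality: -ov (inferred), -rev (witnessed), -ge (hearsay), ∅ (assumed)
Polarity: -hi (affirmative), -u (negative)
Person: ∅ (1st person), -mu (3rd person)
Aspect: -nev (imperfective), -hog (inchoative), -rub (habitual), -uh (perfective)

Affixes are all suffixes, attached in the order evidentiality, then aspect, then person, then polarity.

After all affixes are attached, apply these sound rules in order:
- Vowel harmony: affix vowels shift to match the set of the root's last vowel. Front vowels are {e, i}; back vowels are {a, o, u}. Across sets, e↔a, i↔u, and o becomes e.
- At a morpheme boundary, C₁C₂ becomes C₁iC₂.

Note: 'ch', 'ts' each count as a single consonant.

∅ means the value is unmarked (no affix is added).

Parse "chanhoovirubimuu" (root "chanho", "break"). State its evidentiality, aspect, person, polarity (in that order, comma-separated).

Segment: chanho-ov-rub-mu-u.
evidentiality: -ov → inferred.
aspect: -rub → habitual.
person: -mu → 3rd person.
polarity: -u → negative.

inferred, habitual, 3rd person, negative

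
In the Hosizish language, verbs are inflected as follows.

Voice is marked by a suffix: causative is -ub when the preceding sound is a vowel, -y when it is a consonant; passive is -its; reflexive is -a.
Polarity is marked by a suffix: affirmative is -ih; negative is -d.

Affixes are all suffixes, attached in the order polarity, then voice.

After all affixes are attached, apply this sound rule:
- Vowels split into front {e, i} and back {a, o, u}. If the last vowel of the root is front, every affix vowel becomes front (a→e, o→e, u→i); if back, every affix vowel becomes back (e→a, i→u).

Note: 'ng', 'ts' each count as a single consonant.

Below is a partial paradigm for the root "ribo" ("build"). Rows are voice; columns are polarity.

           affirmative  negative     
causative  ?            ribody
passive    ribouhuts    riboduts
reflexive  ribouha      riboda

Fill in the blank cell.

ribouhy

Attach polarity affirmative -ih → riboih.
Attach voice causative -y (after consonant 'h') → riboihy.
Apply vowel harmony: riboihy → ribouhy.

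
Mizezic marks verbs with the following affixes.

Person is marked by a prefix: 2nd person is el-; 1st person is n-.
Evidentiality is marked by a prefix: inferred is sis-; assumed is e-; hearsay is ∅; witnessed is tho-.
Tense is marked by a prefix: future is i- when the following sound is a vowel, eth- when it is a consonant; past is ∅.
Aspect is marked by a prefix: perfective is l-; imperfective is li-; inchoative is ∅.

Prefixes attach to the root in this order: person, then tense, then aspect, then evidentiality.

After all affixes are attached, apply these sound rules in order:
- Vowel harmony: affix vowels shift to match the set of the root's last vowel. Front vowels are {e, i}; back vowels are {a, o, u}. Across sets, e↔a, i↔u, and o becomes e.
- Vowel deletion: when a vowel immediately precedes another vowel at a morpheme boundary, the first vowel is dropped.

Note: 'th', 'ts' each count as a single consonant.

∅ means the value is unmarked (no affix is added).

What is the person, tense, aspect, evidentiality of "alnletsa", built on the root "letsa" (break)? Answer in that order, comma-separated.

1st person, past, perfective, assumed

Segment: e-l-n-letsa.
person: n- → 1st person.
tense: ∅ → past.
aspect: l- → perfective.
evidentiality: e- → assumed.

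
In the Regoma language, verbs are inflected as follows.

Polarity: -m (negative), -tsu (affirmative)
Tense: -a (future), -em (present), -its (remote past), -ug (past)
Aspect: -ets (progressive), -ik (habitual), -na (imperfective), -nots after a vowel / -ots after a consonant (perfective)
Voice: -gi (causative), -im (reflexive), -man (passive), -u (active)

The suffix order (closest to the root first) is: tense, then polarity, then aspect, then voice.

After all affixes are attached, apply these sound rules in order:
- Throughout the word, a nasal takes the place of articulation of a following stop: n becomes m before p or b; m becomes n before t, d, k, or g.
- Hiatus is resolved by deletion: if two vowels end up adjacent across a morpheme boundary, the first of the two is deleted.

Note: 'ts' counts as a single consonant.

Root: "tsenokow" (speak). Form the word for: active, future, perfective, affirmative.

tsenokowatsunotsu

Attach tense future -a → tsenokowa.
Attach polarity affirmative -tsu → tsenokowatsu.
Attach aspect perfective -nots (after vowel 'u') → tsenokowatsunots.
Attach voice active -u → tsenokowatsunotsu.
Nasal assimilation: no change.
Vowel deletion: no change.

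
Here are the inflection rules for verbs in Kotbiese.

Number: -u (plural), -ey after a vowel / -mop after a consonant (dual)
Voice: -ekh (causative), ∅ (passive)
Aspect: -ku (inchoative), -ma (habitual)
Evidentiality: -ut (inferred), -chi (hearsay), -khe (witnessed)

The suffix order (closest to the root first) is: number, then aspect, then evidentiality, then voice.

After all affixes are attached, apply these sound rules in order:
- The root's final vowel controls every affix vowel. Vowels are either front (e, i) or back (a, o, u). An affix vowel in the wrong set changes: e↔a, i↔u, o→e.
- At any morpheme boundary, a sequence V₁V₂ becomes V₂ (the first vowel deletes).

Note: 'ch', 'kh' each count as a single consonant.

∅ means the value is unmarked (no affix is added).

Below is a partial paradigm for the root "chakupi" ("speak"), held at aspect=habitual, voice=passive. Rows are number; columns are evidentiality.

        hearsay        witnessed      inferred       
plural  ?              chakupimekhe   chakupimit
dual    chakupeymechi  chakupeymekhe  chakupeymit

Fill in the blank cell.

chakupimechi

Attach number plural -u → chakupiu.
Attach aspect habitual -ma → chakupiuma.
Attach evidentiality hearsay -chi → chakupiumachi.
voice = passive: zero marking, form stays chakupiumachi.
Apply vowel harmony: chakupiumachi → chakupiimechi.
Apply vowel deletion: chakupiimechi → chakupimechi.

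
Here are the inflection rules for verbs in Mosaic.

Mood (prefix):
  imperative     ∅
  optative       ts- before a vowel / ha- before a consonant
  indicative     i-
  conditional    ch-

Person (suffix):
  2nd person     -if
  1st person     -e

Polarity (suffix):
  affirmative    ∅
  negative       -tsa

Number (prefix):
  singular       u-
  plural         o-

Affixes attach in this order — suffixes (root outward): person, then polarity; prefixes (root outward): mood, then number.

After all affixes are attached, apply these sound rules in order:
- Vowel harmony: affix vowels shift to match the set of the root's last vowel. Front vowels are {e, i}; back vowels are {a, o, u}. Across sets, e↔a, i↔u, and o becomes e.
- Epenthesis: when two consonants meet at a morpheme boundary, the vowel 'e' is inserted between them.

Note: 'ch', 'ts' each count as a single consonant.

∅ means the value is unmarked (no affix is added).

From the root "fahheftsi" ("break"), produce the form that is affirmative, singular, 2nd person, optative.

Attach mood optative ha- (before consonant 'f') → hafahheftsi.
Attach person 2nd person -if → hafahheftsiif.
Attach number singular u- → uhafahheftsiif.
polarity = affirmative: zero marking, form stays uhafahheftsiif.
Apply vowel harmony: uhafahheftsiif → ihefahheftsiif.
Epenthesis: no change.

ihefahheftsiif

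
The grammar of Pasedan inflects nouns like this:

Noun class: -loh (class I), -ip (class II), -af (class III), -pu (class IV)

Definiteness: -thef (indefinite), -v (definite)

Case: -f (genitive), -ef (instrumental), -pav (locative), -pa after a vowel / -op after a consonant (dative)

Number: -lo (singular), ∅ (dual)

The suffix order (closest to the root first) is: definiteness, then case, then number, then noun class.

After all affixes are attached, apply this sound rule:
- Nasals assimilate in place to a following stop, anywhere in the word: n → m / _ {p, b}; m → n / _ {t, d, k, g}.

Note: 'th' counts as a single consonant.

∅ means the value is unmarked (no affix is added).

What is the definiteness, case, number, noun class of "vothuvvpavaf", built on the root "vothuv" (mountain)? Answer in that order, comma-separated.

Segment: vothuv-v-pav-af.
definiteness: -v → definite.
case: -pav → locative.
number: ∅ → dual.
noun class: -af → class III.

definite, locative, dual, class III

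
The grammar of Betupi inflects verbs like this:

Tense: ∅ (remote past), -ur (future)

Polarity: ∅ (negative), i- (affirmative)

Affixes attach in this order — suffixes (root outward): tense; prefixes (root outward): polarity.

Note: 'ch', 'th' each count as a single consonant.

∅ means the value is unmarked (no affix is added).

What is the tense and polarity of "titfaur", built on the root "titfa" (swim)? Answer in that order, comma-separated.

future, negative

Segment: titfa-ur.
tense: -ur → future.
polarity: ∅ → negative.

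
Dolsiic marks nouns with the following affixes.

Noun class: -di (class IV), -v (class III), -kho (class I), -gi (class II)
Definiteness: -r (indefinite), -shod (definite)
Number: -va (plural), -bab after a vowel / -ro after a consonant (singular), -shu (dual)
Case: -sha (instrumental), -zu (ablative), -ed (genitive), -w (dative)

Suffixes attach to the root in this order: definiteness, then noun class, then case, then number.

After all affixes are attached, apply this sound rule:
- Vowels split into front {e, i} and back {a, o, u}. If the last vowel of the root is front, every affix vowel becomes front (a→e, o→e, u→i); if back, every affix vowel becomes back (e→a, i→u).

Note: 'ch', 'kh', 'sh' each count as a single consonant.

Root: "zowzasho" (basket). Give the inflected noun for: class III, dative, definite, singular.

zowzashoshodvwro

Attach definiteness definite -shod → zowzashoshod.
Attach noun class class III -v → zowzashoshodv.
Attach case dative -w → zowzashoshodvw.
Attach number singular -ro (after consonant 'w') → zowzashoshodvwro.
Vowel harmony: no change.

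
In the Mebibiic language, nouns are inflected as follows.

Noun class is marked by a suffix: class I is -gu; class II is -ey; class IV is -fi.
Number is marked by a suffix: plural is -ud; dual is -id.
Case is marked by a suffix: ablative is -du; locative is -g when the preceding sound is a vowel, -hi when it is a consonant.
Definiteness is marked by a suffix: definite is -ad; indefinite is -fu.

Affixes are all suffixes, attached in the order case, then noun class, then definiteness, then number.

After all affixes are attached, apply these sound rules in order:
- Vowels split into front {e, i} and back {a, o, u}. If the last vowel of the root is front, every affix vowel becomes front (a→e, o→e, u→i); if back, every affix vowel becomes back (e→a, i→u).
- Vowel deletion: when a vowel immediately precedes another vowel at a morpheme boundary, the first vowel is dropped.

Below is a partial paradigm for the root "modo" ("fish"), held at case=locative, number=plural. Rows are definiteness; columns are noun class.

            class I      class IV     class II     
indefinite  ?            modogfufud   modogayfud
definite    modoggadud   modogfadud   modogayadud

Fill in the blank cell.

modoggufud

Attach case locative -g (after vowel 'o') → modog.
Attach noun class class I -gu → modoggu.
Attach definiteness indefinite -fu → modoggufu.
Attach number plural -ud → modoggufuud.
Vowel harmony: no change.
Apply vowel deletion: modoggufuud → modoggufud.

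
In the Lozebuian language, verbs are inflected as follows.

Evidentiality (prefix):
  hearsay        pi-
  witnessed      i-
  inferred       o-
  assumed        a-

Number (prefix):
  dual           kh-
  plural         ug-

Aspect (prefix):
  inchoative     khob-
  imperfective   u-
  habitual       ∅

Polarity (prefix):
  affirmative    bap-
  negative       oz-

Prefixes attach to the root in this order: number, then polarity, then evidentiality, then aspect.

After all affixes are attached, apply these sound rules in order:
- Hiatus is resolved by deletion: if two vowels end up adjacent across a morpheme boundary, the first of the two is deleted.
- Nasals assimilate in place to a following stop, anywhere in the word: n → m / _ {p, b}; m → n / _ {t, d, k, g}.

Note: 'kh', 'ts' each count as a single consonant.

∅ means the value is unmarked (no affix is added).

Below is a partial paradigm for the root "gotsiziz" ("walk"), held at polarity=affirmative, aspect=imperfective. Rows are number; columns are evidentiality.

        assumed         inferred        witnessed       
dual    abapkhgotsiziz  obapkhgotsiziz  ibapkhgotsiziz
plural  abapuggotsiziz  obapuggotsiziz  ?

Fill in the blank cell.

ibapuggotsiziz

Attach number plural ug- → uggotsiziz.
Attach polarity affirmative bap- → bapuggotsiziz.
Attach evidentiality witnessed i- → ibapuggotsiziz.
Attach aspect imperfective u- → uibapuggotsiziz.
Apply vowel deletion: uibapuggotsiziz → ibapuggotsiziz.
Nasal assimilation: no change.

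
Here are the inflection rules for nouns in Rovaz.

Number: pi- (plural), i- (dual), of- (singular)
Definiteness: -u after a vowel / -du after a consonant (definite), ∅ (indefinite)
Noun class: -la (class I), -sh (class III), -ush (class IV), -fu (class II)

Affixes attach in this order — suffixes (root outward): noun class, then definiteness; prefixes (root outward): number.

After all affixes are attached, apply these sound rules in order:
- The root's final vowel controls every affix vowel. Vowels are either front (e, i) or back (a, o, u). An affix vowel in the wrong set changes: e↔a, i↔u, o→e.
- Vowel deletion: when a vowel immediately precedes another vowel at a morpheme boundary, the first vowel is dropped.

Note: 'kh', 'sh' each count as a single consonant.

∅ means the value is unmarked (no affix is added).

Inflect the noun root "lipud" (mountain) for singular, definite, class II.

oflipudfu

Attach noun class class II -fu → lipudfu.
Attach definiteness definite -u (after vowel 'u') → lipudfuu.
Attach number singular of- → oflipudfuu.
Vowel harmony: no change.
Apply vowel deletion: oflipudfuu → oflipudfu.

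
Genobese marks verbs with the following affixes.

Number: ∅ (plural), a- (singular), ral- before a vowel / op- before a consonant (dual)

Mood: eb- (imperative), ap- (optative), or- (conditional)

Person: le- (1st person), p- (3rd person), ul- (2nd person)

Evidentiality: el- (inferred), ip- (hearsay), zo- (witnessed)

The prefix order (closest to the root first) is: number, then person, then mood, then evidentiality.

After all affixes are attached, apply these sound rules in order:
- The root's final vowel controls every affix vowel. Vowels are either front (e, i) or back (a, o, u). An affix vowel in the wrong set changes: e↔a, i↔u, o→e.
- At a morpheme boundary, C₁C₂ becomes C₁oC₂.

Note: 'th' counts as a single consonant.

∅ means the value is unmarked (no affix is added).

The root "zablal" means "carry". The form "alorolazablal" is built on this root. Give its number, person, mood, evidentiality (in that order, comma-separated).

plural, 1st person, conditional, inferred

Segment: el-or-le-zablal.
number: ∅ → plural.
person: le- → 1st person.
mood: or- → conditional.
evidentiality: el- → inferred.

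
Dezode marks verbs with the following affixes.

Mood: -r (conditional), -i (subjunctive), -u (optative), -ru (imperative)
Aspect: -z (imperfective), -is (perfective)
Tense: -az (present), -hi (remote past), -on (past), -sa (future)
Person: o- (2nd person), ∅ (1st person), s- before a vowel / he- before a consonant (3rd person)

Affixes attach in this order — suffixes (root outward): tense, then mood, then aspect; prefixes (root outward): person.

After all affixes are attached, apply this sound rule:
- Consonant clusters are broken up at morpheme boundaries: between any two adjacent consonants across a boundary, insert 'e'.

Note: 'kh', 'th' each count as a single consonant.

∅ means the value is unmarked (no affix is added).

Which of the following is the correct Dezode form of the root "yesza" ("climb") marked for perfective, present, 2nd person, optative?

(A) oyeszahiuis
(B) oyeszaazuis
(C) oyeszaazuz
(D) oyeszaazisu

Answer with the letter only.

B

Attach tense present -az → yeszaaz.
Attach person 2nd person o- → oyeszaaz.
Attach mood optative -u → oyeszaazu.
Attach aspect perfective -is → oyeszaazuis.
Epenthesis: no change.
So the correct form is oyeszaazuis, option (B).
(A) oyeszahiuis is wrong: it uses remote past instead of present for tense.
(D) oyeszaazisu is wrong: it has the affixes in the wrong order.
(C) oyeszaazuz is wrong: it uses imperfective instead of perfective for aspect.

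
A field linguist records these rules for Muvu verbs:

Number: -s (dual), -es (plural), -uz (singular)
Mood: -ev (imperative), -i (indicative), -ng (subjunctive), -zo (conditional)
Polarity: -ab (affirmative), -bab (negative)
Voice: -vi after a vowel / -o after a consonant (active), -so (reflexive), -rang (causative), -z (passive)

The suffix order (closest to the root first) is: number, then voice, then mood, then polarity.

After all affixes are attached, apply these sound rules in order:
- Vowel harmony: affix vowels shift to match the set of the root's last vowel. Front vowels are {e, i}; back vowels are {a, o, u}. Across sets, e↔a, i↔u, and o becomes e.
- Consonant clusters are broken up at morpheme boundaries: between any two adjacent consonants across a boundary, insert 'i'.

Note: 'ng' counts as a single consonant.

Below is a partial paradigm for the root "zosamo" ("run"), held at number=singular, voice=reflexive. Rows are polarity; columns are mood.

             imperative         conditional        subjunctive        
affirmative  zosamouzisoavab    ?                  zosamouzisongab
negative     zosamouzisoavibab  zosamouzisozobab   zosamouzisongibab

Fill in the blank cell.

Attach number singular -uz → zosamouz.
Attach voice reflexive -so → zosamouzso.
Attach mood conditional -zo → zosamouzsozo.
Attach polarity affirmative -ab → zosamouzsozoab.
Vowel harmony: no change.
Apply epenthesis: zosamouzsozoab → zosamouzisozoab.

zosamouzisozoab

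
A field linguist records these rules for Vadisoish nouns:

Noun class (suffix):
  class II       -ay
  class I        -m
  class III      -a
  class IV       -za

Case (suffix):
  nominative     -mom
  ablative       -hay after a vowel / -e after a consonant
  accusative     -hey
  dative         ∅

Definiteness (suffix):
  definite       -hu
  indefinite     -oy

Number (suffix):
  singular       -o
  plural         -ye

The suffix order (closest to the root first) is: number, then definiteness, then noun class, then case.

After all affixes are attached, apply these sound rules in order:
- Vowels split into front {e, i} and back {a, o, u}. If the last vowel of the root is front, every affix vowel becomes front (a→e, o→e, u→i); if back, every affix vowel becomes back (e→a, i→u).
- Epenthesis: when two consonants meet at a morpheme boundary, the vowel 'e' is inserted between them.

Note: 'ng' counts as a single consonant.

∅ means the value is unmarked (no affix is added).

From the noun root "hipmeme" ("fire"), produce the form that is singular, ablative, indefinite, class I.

Attach number singular -o → hipmemeo.
Attach definiteness indefinite -oy → hipmemeooy.
Attach noun class class I -m → hipmemeooym.
Attach case ablative -e (after consonant 'm') → hipmemeooyme.
Apply vowel harmony: hipmemeooyme → hipmemeeeyme.
Apply epenthesis: hipmemeeeyme → hipmemeeeyeme.

hipmemeeeyeme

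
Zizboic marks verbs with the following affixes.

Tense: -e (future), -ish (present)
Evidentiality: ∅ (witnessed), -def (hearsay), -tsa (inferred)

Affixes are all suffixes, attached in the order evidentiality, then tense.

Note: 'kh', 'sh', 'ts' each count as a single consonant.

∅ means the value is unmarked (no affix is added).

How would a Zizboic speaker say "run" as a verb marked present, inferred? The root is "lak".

laktsaish

Attach evidentiality inferred -tsa → laktsa.
Attach tense present -ish → laktsaish.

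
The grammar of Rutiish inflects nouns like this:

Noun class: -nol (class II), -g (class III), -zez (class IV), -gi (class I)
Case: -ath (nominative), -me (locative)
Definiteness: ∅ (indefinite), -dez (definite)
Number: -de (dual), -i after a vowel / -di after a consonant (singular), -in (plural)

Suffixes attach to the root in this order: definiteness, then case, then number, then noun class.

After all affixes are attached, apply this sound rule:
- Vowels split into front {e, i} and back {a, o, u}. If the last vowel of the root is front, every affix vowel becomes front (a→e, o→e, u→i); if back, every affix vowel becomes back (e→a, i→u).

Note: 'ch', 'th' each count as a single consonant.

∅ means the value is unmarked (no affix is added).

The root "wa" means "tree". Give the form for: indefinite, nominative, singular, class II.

waathdunol

definiteness = indefinite: zero marking, form stays wa.
Attach case nominative -ath → waath.
Attach number singular -di (after consonant 'th') → waathdi.
Attach noun class class II -nol → waathdinol.
Apply vowel harmony: waathdinol → waathdunol.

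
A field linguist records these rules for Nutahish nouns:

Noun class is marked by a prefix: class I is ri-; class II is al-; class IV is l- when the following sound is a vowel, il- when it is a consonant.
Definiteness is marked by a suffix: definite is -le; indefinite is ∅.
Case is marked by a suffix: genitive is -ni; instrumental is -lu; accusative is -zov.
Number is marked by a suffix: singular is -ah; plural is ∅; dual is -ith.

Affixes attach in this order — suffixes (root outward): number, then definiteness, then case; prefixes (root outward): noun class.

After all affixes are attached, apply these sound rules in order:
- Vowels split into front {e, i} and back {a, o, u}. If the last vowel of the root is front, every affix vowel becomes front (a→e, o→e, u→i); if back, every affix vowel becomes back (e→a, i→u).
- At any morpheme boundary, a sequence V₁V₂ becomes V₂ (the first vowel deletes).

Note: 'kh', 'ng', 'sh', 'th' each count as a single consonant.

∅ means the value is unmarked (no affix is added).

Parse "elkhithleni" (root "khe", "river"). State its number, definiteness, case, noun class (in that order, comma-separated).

Segment: al-khe-ith-le-ni.
number: -ith → dual.
definiteness: -le → definite.
case: -ni → genitive.
noun class: al- → class II.

dual, definite, genitive, class II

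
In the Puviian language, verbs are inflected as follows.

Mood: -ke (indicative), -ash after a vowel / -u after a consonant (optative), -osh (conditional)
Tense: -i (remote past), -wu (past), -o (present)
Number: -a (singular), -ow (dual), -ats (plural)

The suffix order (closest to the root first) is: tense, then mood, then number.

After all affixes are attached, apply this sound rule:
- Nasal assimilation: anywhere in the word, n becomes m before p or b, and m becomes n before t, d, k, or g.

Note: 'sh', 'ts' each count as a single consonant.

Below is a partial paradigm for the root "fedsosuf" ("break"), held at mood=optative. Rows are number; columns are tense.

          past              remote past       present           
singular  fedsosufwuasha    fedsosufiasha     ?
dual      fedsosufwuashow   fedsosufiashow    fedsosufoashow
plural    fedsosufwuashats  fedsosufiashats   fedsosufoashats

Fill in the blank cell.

fedsosufoasha

Attach tense present -o → fedsosufo.
Attach mood optative -ash (after vowel 'o') → fedsosufoash.
Attach number singular -a → fedsosufoasha.
Nasal assimilation: no change.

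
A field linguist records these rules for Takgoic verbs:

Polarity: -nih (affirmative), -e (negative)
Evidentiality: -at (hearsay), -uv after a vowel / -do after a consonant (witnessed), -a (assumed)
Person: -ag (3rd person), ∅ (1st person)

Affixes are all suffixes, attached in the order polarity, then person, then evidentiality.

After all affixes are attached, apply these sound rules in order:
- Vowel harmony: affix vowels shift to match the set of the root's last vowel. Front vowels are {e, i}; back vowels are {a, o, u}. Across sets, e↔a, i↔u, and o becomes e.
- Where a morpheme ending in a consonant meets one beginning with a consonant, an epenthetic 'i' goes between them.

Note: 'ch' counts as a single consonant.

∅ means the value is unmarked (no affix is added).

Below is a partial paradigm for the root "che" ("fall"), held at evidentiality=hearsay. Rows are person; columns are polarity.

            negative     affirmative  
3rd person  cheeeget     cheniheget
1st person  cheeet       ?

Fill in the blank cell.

chenihet

Attach polarity affirmative -nih → chenih.
person = 1st person: zero marking, form stays chenih.
Attach evidentiality hearsay -at → chenihat.
Apply vowel harmony: chenihat → chenihet.
Epenthesis: no change.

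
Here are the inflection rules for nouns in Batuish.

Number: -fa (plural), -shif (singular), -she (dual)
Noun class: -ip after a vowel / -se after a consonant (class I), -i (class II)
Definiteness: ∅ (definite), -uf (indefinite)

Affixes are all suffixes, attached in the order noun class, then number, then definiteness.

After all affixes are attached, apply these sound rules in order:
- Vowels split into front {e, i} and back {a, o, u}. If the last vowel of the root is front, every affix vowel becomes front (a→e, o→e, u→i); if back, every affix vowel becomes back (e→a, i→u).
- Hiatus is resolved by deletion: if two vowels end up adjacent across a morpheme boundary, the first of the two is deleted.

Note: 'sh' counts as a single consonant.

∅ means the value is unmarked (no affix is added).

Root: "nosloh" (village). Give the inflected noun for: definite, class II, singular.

noslohushuf

Attach noun class class II -i → noslohi.
Attach number singular -shif → noslohishif.
definiteness = definite: zero marking, form stays noslohishif.
Apply vowel harmony: noslohishif → noslohushuf.
Vowel deletion: no change.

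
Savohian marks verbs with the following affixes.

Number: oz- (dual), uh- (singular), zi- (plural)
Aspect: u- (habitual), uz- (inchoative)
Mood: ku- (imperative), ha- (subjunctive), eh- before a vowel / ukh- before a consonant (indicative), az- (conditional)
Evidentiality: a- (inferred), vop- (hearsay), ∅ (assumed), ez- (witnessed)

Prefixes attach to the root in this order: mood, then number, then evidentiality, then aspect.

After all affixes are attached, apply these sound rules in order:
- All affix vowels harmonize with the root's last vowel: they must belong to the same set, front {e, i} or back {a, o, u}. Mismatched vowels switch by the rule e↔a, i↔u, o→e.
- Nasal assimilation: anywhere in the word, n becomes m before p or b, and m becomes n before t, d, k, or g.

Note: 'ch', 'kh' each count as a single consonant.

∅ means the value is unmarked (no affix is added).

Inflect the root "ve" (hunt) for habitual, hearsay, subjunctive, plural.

Attach mood subjunctive ha- → have.
Attach number plural zi- → zihave.
Attach evidentiality hearsay vop- → vopzihave.
Attach aspect habitual u- → uvopzihave.
Apply vowel harmony: uvopzihave → ivepziheve.
Nasal assimilation: no change.

ivepziheve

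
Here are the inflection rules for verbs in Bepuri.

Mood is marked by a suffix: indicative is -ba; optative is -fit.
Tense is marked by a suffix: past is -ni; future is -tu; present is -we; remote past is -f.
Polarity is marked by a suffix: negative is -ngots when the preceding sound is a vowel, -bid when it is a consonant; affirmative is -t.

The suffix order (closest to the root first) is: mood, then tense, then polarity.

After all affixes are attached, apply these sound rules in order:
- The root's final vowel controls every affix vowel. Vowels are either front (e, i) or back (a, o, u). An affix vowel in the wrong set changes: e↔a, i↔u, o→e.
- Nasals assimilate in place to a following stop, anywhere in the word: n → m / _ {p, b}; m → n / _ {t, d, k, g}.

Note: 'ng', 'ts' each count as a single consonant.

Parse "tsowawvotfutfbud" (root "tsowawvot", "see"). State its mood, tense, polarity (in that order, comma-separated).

Segment: tsowawvot-fit-f-bid.
mood: -fit → optative.
tense: -f → remote past.
polarity: -ngots/bid → negative.

optative, remote past, negative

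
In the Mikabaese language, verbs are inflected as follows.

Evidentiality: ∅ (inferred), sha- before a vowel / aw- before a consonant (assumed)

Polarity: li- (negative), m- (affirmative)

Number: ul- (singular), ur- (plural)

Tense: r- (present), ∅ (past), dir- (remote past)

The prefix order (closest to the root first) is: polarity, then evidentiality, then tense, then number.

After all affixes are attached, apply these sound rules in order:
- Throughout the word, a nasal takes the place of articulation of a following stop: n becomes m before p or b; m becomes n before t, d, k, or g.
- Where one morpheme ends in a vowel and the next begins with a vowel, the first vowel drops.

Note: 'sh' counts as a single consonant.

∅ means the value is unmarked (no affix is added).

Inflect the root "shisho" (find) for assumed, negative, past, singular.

Attach polarity negative li- → lishisho.
Attach evidentiality assumed aw- (before consonant 'l') → awlishisho.
tense = past: zero marking, form stays awlishisho.
Attach number singular ul- → ulawlishisho.
Nasal assimilation: no change.
Vowel deletion: no change.

ulawlishisho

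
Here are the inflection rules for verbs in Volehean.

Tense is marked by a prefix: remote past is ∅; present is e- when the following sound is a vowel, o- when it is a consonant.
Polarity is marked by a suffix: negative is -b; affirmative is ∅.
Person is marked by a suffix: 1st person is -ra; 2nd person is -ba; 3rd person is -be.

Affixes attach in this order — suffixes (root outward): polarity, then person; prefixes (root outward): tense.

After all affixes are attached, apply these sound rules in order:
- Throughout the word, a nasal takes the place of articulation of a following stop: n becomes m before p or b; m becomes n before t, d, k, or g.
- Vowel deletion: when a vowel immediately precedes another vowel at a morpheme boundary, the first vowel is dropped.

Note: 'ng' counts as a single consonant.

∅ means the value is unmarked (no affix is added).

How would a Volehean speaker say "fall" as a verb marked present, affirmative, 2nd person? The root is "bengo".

obengoba

Attach tense present o- (before consonant 'b') → obengo.
polarity = affirmative: zero marking, form stays obengo.
Attach person 2nd person -ba → obengoba.
Nasal assimilation: no change.
Vowel deletion: no change.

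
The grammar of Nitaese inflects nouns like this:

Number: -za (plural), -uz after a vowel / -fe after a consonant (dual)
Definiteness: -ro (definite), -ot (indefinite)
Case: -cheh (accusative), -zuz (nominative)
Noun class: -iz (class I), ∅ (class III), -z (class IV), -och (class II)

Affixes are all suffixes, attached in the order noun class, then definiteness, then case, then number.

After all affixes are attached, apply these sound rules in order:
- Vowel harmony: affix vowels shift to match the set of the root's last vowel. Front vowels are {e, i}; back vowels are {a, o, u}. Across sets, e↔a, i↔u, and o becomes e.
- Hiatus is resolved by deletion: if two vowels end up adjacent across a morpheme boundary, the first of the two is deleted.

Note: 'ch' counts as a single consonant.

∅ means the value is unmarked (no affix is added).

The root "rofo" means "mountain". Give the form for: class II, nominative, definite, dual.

Attach noun class class II -och → rofooch.
Attach definiteness definite -ro → rofoochro.
Attach case nominative -zuz → rofoochrozuz.
Attach number dual -fe (after consonant 'z') → rofoochrozuzfe.
Apply vowel harmony: rofoochrozuzfe → rofoochrozuzfa.
Apply vowel deletion: rofoochrozuzfa → rofochrozuzfa.

rofochrozuzfa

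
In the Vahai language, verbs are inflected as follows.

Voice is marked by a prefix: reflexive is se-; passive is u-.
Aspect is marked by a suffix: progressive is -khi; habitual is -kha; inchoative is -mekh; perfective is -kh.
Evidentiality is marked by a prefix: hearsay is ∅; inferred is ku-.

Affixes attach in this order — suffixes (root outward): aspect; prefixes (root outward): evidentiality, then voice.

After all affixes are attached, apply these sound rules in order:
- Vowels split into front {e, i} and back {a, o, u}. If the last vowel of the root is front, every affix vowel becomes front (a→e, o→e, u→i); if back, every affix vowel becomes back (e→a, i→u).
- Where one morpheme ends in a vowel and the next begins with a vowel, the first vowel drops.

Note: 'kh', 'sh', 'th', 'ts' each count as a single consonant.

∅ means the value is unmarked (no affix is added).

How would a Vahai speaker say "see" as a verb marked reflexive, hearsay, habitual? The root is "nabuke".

senabukekhe

evidentiality = hearsay: zero marking, form stays nabuke.
Attach aspect habitual -kha → nabukekha.
Attach voice reflexive se- → senabukekha.
Apply vowel harmony: senabukekha → senabukekhe.
Vowel deletion: no change.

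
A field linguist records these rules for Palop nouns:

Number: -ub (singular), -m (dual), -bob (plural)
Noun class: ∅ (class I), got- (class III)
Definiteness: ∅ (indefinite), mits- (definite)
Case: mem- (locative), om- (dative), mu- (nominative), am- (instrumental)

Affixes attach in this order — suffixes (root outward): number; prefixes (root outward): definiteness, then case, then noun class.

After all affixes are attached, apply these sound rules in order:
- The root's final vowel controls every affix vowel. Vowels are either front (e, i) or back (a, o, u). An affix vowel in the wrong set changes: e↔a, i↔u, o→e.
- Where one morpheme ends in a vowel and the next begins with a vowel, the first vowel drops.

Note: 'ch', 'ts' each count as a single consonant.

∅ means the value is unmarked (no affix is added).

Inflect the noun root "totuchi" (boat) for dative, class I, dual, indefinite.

emtotuchim

definiteness = indefinite: zero marking, form stays totuchi.
Attach case dative om- → omtotuchi.
noun class = class I: zero marking, form stays omtotuchi.
Attach number dual -m → omtotuchim.
Apply vowel harmony: omtotuchim → emtotuchim.
Vowel deletion: no change.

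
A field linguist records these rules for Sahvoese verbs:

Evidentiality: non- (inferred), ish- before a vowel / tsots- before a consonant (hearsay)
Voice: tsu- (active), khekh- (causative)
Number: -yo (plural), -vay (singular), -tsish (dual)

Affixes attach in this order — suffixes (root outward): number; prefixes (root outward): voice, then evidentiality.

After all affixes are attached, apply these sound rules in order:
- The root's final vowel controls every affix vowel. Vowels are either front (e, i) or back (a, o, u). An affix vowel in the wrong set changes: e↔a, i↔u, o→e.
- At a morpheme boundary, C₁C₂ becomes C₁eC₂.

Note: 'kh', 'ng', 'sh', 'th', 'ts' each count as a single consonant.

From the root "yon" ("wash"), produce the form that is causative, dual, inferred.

nonekhakheyonetsush

Attach number dual -tsish → yontsish.
Attach voice causative khekh- → khekhyontsish.
Attach evidentiality inferred non- → nonkhekhyontsish.
Apply vowel harmony: nonkhekhyontsish → nonkhakhyontsush.
Apply epenthesis: nonkhakhyontsush → nonekhakheyonetsush.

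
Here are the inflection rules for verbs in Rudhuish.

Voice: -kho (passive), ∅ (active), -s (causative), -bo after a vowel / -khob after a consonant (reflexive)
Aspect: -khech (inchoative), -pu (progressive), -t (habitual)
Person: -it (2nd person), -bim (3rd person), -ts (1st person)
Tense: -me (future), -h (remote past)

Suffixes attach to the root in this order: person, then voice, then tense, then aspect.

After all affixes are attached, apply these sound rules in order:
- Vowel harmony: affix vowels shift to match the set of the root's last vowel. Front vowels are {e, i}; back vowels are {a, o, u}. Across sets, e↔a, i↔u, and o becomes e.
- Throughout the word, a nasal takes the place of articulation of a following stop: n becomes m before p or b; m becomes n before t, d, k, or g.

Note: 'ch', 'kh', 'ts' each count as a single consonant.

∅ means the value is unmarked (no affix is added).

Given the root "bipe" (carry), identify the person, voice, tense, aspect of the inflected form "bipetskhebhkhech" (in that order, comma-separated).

1st person, reflexive, remote past, inchoative

Segment: bipe-ts-khob-h-khech.
person: -ts → 1st person.
voice: -bo/khob → reflexive.
tense: -h → remote past.
aspect: -khech → inchoative.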